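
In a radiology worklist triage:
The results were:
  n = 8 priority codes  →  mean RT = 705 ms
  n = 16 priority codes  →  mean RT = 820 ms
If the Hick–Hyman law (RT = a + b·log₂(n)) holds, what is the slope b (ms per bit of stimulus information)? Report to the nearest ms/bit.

The slope on a log₂ axis is (820 − 705) / (4 − 3) = 115 ms/bit.

115 ms/bit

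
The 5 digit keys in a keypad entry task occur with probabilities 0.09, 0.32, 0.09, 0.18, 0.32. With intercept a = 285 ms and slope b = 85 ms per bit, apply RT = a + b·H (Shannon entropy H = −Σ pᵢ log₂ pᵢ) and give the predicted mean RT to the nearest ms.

465 ms

Entropy contributions −pᵢ log₂ pᵢ: 0.3127, 0.5260, 0.3127, 0.4453, 0.5260; sum H = 2.1227 bits.
RT = a + bH = 285 + 85·2.1227 = 465.43 ms.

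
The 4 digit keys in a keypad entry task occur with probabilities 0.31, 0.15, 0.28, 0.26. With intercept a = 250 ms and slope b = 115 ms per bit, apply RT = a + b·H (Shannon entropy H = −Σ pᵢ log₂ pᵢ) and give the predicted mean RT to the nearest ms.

475 ms

Entropy contributions −pᵢ log₂ pᵢ: 0.5238, 0.4105, 0.5142, 0.5053; sum H = 1.9538 bits.
RT = a + bH = 250 + 115·1.9538 = 474.69 ms.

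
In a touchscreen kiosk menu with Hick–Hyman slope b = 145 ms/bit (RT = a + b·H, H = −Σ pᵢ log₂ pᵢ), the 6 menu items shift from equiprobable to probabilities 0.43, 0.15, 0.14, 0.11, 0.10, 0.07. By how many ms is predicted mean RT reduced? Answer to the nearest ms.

44 ms

The RT saving is b·ΔH. Equiprobable H₀ = log₂(6) = 2.5850 bits; with the given probabilities H = 2.2823 bits.
b·(H₀ − H) = 145 × (2.5850 − 2.2823) = 43.89 ms.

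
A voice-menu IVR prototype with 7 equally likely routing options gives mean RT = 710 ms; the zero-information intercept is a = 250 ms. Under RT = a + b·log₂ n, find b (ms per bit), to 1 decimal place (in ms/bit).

log₂(7) = 2.8074 bits.
b = (RT − a)/log₂ n = (710 − 250) / 2.8074 = 163.855 ms/bit.

163.9 ms/bit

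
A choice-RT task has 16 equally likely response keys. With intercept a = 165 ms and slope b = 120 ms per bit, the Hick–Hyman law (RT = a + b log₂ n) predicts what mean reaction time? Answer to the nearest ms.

log₂(16) = 4 bits, so RT = 165 + 120 × 4 ≈ 645.000 ms.

645 ms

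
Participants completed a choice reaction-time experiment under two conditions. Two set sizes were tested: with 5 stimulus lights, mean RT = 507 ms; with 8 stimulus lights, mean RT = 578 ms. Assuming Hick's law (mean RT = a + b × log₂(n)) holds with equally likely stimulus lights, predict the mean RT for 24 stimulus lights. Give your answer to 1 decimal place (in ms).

Fit slope and intercept:
  b = (578 − 507) / (log₂ 8 − log₂ 5) = 71 / (3 − 2.3219) = 104.709 ms/bit
  a = 507 − 104.709 × 2.3219 = 263.874 ms
Then RT(24) = 263.874 + 104.709 × log₂ 24 = 263.874 + 104.709 × 4.5850 ≈ 743.959 ms.

744.0 ms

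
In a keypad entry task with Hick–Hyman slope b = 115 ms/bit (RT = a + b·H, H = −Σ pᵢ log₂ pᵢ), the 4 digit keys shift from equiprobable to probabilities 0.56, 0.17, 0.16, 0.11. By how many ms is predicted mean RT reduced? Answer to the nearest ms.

Equiprobable entropy H₀ = log₂ 4 = 2.0000 bits.
Skewed entropy H = −Σ pᵢ log₂ pᵢ = 1.6763 bits.
ΔRT = b·(H₀ − H) = 115 × 0.3237 = 37.22 ms.

37 ms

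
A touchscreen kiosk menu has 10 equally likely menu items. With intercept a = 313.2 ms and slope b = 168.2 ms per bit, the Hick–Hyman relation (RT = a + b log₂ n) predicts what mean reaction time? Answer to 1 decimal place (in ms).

871.9 ms

log₂(10) = 3.3219 bits, so RT = 313.2 + 168.2 × 3.3219 ≈ 871.948 ms.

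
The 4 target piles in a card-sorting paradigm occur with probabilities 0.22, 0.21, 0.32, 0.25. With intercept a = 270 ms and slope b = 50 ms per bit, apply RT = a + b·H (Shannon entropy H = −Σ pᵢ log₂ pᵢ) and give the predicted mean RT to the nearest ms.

Entropy contributions −pᵢ log₂ pᵢ: 0.4806, 0.4728, 0.5260, 0.5000; sum H = 1.9794 bits.
RT = a + bH = 270 + 50·1.9794 = 368.97 ms.

369 ms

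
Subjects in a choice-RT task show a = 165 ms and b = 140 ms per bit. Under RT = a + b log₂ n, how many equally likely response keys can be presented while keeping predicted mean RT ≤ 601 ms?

140·log₂ n ≤ 601 − 165 = 436, giving log₂ n ≤ 3.1143 and n ≤ 8.660. The largest whole number is 8.

8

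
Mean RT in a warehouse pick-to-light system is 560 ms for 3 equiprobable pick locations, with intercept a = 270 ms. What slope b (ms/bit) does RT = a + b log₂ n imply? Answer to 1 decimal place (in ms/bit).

183.0 ms/bit

log₂(3) = 1.5850 bits.
b = (RT − a)/log₂ n = (560 − 270) / 1.5850 = 182.970 ms/bit.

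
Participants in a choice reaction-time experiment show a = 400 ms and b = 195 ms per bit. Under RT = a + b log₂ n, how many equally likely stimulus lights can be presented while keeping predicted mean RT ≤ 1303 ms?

Information budget: (1303 − 400)/195 = 4.6308 bits, so n ≤ 2^4.6308 = 24.774 → at most 24.

24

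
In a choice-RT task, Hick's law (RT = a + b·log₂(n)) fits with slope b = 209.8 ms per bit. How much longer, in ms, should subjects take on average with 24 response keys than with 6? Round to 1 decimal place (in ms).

419.6 ms

ΔRT = (a + b log₂ n₂) − (a + b log₂ n₁) = b·(log₂ n₂ − log₂ n₁).
log₂(24) − log₂(6) = log₂(24/6) = log₂(4) = 2.
ΔRT = 209.8 × 2.0000 = 419.600 ms.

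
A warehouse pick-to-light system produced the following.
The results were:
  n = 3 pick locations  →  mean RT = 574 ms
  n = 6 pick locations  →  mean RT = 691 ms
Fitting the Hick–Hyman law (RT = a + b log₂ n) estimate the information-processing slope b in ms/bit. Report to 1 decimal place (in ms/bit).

The slope on a log₂ axis is (691 − 574) / (2.5850 − 1.5850) = 117.000 ms/bit.

117.0 ms/bit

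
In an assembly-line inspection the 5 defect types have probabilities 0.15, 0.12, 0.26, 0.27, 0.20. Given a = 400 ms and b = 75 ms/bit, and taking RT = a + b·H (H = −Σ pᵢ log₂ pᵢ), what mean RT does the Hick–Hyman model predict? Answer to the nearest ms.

H = 0.15·log₂(1/0.15) + 0.12·log₂(1/0.12) + 0.26·log₂(1/0.26) + 0.27·log₂(1/0.27) + 0.20·log₂(1/0.20) = 2.2573 bits.
RT = 400 + 75 × 2.2573 = 569.30 ms.

569 ms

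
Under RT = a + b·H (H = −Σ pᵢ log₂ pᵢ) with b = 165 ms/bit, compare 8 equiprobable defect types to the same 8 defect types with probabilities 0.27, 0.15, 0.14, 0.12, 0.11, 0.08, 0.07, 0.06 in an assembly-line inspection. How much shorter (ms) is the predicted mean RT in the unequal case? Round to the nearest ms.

27 ms

The RT saving is b·ΔH. Equiprobable H₀ = log₂(8) = 3.0000 bits; with the given probabilities H = 2.8386 bits.
b·(H₀ − H) = 165 × (3.0000 − 2.8386) = 26.63 ms.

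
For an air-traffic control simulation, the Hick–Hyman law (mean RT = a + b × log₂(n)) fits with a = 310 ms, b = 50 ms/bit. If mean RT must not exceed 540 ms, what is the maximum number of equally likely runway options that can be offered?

50·log₂ n ≤ 540 − 310 = 230, giving log₂ n ≤ 4.6000 and n ≤ 24.251. The largest whole number is 24.

24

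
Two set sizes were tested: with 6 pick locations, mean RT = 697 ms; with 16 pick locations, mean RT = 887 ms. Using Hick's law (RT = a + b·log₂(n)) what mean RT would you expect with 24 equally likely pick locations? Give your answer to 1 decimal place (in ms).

Solve the two-equation system in a and b:
  b = (887 − 697) / (log₂ 16 − log₂ 6) = 190 / (4 − 2.5850) = 134.272 ms/bit
  a = 697 − 134.272 × 2.5850 = 349.912 ms
Then RT(24) = 349.912 + 134.272 × log₂ 24 = 349.912 + 134.272 × 4.5850 ≈ 965.544 ms.

965.5 ms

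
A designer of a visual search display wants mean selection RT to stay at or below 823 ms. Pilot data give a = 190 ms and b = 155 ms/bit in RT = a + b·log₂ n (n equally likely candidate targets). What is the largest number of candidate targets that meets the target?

16

155·log₂ n ≤ 823 − 190 = 633, giving log₂ n ≤ 4.0839 and n ≤ 16.958. The largest whole number is 16.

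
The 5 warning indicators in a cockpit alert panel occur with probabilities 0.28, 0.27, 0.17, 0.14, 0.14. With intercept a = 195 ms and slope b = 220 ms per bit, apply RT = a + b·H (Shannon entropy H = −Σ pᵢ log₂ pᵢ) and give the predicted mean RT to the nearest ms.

Entropy contributions −pᵢ log₂ pᵢ: 0.5142, 0.5100, 0.4346, 0.3971, 0.3971; sum H = 2.2530 bits.
RT = a + bH = 195 + 220·2.2530 = 690.67 ms.

691 ms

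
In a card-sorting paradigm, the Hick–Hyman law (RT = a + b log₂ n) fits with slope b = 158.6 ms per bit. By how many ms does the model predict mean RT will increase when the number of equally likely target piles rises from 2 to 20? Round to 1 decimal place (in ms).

The intercept a cancels: ΔRT = b·(log₂ n₂ − log₂ n₁) = b·log₂(n₂/n₁).
log₂(20) − log₂(2) = 4.3219 − 1 = 3.3219.
ΔRT = 158.6 × 3.3219 = 526.858 ms.

526.9 ms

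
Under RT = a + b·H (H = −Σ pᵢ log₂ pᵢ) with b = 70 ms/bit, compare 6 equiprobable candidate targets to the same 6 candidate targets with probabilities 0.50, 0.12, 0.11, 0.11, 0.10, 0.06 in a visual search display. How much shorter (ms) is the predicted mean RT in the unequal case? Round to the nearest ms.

31 ms

Equiprobable entropy H₀ = log₂ 6 = 2.5850 bits.
Skewed entropy H = −Σ pᵢ log₂ pᵢ = 2.1434 bits.
ΔRT = b·(H₀ − H) = 70 × 0.4416 = 30.91 ms.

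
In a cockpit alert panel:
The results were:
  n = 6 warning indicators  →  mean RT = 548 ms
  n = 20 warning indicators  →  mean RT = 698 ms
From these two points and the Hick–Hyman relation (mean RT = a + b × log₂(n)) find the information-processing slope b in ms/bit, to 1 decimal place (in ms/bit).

86.4 ms/bit

The slope on a log₂ axis is (698 − 548) / (4.3219 − 2.5850) = 86.357 ms/bit.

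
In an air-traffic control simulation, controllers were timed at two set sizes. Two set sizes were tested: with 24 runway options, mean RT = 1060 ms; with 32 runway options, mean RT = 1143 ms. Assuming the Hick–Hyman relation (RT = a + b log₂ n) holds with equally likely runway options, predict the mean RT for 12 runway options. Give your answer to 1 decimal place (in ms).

With log₂ n on the abscissa the relation is linear; from the two conditions:
  b = (1143 − 1060) / (log₂ 32 − log₂ 24) = 83 / (5 − 4.5850) = 199.982 ms/bit
  a = 1060 − 199.982 × 4.5850 = 143.090 ms
Then RT(12) = 143.090 + 199.982 × log₂ 12 = 143.090 + 199.982 × 3.5850 ≈ 860.018 ms.

860.0 ms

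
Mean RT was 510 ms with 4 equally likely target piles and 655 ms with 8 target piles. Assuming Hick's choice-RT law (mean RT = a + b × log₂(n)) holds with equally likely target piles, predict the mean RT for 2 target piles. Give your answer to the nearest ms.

Solve the two-equation system in a and b:
  b = (655 − 510) / (log₂ 8 − log₂ 4) = 145 / (3 − 2) = 145 ms/bit
  a = 510 − 145 × 2 = 220 ms
Then RT(2) = 220 + 145 × log₂ 2 = 220 + 145 × 1 ≈ 365.000 ms.

365 ms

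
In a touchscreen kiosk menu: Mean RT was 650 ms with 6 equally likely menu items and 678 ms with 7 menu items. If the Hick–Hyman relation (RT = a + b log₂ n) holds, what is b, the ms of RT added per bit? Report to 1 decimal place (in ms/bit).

125.9 ms/bit

b = (RT₂ − RT₁)/(log₂ n₂ − log₂ n₁) = (678 − 650)/(2.8074 − 2.5850) = 125.904 ms/bit.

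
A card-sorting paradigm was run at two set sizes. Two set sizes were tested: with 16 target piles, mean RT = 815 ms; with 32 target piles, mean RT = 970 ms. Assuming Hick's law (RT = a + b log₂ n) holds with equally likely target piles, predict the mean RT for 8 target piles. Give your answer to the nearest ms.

660 ms

Solve the two-equation system in a and b:
  b = (970 − 815) / (log₂ 32 − log₂ 16) = 155 / (5 − 4) = 155 ms/bit
  a = 815 − 155 × 4 = 195 ms
Then RT(8) = 195 + 155 × log₂ 8 = 195 + 155 × 3 ≈ 660.000 ms.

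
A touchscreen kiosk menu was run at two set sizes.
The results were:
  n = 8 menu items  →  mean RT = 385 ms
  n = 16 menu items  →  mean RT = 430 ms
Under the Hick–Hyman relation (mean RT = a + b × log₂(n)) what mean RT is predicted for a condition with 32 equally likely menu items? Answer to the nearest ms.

RT is linear in log₂ n, so two points fix the line:
  b = (430 − 385) / (log₂ 16 − log₂ 8) = 45 / (4 − 3) = 45 ms/bit
  a = 385 − 45 × 3 = 250 ms
Then RT(32) = 250 + 45 × log₂ 32 = 250 + 45 × 5 ≈ 475.000 ms.

475 ms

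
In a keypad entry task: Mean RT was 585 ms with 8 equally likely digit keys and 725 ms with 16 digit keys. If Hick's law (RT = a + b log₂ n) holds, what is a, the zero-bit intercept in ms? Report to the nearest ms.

165 ms

Slope: b = (725 − 585) / (log₂ 16 − log₂ 8) = 140/1.0000 = 140 ms/bit.
a = RT₁ − b·log₂ n₁ = 585 − 140 × 3 = 165.000 ms.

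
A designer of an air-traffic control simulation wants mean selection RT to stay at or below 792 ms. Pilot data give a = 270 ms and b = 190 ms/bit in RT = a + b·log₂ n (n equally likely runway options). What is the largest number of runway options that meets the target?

6

190·log₂ n ≤ 792 − 270 = 522, giving log₂ n ≤ 2.7474 and n ≤ 6.715. The largest whole number is 6.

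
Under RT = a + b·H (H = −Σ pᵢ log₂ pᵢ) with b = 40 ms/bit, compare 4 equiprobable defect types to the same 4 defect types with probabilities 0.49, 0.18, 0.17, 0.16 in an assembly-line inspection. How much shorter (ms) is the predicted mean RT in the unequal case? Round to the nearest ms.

Equiprobable entropy H₀ = log₂ 4 = 2.0000 bits.
Skewed entropy H = −Σ pᵢ log₂ pᵢ = 1.8072 bits.
ΔRT = b·(H₀ − H) = 40 × 0.1928 = 7.71 ms.

8 ms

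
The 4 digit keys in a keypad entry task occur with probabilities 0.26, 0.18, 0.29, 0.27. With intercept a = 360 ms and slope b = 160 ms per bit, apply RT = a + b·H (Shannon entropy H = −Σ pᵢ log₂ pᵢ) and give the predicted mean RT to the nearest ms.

677 ms

H = 0.26·log₂(1/0.26) + 0.18·log₂(1/0.18) + 0.29·log₂(1/0.29) + 0.27·log₂(1/0.27) = 1.9785 bits.
RT = 360 + 160 × 1.9785 = 676.56 ms.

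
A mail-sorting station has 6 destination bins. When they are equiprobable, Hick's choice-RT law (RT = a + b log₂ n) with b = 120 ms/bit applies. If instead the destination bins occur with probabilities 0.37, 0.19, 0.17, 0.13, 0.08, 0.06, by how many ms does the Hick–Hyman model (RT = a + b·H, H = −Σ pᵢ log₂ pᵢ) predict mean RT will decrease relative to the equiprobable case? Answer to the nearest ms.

The RT saving is b·ΔH. Equiprobable H₀ = log₂(6) = 2.5850 bits; with the given probabilities H = 2.3382 bits.
b·(H₀ − H) = 120 × (2.5850 − 2.3382) = 29.61 ms.

30 ms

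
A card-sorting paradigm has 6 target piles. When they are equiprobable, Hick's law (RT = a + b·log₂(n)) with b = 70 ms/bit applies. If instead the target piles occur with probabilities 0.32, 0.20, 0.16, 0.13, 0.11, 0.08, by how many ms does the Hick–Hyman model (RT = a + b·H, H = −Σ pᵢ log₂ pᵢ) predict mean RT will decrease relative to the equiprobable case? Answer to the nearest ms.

10 ms

Equiprobable entropy H₀ = log₂ 6 = 2.5850 bits.
Skewed entropy H = −Σ pᵢ log₂ pᵢ = 2.4379 bits.
ΔRT = b·(H₀ − H) = 70 × 0.1471 = 10.30 ms.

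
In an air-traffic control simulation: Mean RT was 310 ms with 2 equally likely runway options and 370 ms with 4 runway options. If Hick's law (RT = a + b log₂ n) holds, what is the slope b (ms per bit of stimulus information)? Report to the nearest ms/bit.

60 ms/bit

b = (RT₂ − RT₁)/(log₂ n₂ − log₂ n₁) = (370 − 310)/(2 − 1) = 60 ms/bit.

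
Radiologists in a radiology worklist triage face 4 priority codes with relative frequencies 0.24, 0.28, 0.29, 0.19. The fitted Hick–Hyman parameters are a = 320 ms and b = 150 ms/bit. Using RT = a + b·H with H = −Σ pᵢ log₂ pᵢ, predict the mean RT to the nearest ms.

H = 0.24·log₂(1/0.24) + 0.28·log₂(1/0.28) + 0.29·log₂(1/0.29) + 0.19·log₂(1/0.19) = 1.9815 bits.
RT = 320 + 150 × 1.9815 = 617.22 ms.

617 ms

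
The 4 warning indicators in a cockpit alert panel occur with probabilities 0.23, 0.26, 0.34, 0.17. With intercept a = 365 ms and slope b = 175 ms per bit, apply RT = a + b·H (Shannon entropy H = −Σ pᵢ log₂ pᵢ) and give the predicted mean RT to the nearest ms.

707 ms

H = 0.23·log₂(1/0.23) + 0.26·log₂(1/0.26) + 0.34·log₂(1/0.34) + 0.17·log₂(1/0.17) = 1.9567 bits.
RT = 365 + 175 × 1.9567 = 707.43 ms.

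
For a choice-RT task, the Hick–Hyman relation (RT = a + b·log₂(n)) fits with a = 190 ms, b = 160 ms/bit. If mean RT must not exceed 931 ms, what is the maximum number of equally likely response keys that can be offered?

Set 190 + 160·log₂ n ≤ 931 → log₂ n ≤ (931 − 190)/160 = 4.6312.
So n ≤ 2^4.6312 = 24.783; the largest integer n is 24.

24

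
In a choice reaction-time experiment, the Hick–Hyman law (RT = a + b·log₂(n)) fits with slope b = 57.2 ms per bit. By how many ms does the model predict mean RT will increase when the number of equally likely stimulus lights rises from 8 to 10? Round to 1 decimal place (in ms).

18.4 ms

Only the slope matters, since a is common to both: ΔRT = b·log₂(n₂/n₁).
log₂(10) − log₂(8) = 3.3219 − 3 = 0.3219.
ΔRT = 57.2 × 0.3219 = 18.414 ms.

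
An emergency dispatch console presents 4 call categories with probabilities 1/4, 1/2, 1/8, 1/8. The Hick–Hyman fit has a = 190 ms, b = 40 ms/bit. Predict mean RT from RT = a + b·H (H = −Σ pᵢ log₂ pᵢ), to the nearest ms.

260 ms

H = −Σ pᵢ log₂ pᵢ = 0.25·2 + 0.5·1 + 0.125·3 + 0.125·3 = 1.750 bits.
RT = 190 + 40 × 1.750 = 260.00 ms.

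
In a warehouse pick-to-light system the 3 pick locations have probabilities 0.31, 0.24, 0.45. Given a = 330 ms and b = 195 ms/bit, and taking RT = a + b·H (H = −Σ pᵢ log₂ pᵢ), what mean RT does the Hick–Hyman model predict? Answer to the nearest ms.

630 ms

H = 0.31·log₂(1/0.31) + 0.24·log₂(1/0.24) + 0.45·log₂(1/0.45) = 1.5363 bits.
RT = 330 + 195 × 1.5363 = 629.58 ms.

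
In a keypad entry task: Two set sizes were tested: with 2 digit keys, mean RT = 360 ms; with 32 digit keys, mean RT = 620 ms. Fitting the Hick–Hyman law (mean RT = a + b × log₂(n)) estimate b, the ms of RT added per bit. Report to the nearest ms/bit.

65 ms/bit

The slope on a log₂ axis is (620 − 360) / (5 − 1) = 65 ms/bit.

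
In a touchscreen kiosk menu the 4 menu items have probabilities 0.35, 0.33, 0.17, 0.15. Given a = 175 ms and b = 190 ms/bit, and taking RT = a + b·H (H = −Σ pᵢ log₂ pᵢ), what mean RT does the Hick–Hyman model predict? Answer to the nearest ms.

H = 0.35·log₂(1/0.35) + 0.33·log₂(1/0.33) + 0.17·log₂(1/0.17) + 0.15·log₂(1/0.15) = 1.9031 bits.
RT = 175 + 190 × 1.9031 = 536.58 ms.

537 ms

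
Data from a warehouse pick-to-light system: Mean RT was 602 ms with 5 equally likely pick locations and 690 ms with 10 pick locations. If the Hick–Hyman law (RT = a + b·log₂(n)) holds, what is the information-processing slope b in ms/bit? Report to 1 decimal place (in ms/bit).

b = (RT₂ − RT₁)/(log₂ n₂ − log₂ n₁) = (690 − 602)/(3.3219 − 2.3219) = 88.000 ms/bit.

88.0 ms/bit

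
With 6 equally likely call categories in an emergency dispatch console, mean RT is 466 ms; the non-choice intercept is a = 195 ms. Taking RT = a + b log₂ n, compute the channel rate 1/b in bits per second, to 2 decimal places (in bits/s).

9.54 bits/s

b = (466 − 195)/log₂ 6 = 271/2.5850 = 104.837 ms per bit = 0.10484 s/bit; the reciprocal is 9.539 bits/s.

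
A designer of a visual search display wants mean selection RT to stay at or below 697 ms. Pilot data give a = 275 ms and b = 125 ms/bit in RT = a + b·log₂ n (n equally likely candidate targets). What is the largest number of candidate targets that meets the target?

Information budget: (697 − 275)/125 = 3.3760 bits, so n ≤ 2^3.3760 = 10.382 → at most 10.

10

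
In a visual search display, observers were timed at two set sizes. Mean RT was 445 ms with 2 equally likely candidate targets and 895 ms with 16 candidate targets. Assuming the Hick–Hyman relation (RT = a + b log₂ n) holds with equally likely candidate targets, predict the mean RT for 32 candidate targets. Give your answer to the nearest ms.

1045 ms

Fit slope and intercept:
  b = (895 − 445) / (log₂ 16 − log₂ 2) = 450 / (4 − 1) = 150 ms/bit
  a = 445 − 150 × 1 = 295 ms
Then RT(32) = 295 + 150 × log₂ 32 = 295 + 150 × 5 ≈ 1045.000 ms.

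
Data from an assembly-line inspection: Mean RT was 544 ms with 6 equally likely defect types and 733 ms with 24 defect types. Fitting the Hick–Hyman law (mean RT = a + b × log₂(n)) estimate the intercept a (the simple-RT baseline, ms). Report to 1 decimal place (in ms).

299.7 ms

Slope: b = (733 − 544) / (log₂ 24 − log₂ 6) = 189/2.0000 = 94.500 ms/bit.
Intercept: a = 544 − 94.500·log₂(6) = 299.721 ms.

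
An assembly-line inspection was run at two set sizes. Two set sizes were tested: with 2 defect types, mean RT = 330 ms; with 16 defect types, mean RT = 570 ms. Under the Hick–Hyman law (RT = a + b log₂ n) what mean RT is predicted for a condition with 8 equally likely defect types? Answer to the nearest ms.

490 ms

Fit slope and intercept:
  b = (570 − 330) / (log₂ 16 − log₂ 2) = 240 / (4 − 1) = 80 ms/bit
  a = 330 − 80 × 1 = 250 ms
Then RT(8) = 250 + 80 × log₂ 8 = 250 + 80 × 3 ≈ 490.000 ms.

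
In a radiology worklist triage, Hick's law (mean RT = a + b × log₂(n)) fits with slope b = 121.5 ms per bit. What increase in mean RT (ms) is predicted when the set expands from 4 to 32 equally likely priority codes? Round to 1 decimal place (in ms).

ΔRT = (a + b log₂ n₂) − (a + b log₂ n₁) = b·(log₂ n₂ − log₂ n₁).
log₂(32) − log₂(4) = log₂(32/4) = log₂(8) = 3.
ΔRT = 121.5 × 3.0000 = 364.500 ms.

364.5 ms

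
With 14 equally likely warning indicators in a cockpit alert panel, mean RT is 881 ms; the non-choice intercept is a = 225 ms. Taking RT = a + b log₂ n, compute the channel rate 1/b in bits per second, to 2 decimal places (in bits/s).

Choice component = 881 − 225 = 656 ms over log₂(14) = 3.8074 bits.
b = 656 / 3.8074 = 172.298 ms/bit, so 1/b = 5.804 bits/s.

5.80 bits/s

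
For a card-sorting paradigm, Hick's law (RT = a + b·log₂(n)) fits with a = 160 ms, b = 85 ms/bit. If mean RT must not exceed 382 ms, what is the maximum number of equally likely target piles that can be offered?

Set 160 + 85·log₂ n ≤ 382 → log₂ n ≤ (382 − 160)/85 = 2.6118.
So n ≤ 2^2.6118 = 6.113; the largest integer n is 6.

6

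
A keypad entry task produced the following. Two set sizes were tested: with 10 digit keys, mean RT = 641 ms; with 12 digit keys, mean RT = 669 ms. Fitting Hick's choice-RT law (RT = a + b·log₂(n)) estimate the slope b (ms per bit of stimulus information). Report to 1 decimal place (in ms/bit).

106.4 ms/bit

The slope on a log₂ axis is (669 − 641) / (3.5850 − 3.3219) = 106.450 ms/bit.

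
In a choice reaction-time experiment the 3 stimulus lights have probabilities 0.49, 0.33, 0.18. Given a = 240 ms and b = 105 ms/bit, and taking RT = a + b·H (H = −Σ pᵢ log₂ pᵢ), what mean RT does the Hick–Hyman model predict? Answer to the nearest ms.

395 ms

H = 0.49·log₂(1/0.49) + 0.33·log₂(1/0.33) + 0.18·log₂(1/0.18) = 1.4774 bits.
RT = 240 + 105 × 1.4774 = 395.13 ms.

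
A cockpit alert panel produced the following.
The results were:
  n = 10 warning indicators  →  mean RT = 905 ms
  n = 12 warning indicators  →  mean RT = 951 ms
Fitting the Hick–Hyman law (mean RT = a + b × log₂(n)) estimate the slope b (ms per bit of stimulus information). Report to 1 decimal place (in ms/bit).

174.9 ms/bit

b = (RT₂ − RT₁)/(log₂ n₂ − log₂ n₁) = (951 − 905)/(3.5850 − 3.3219) = 174.882 ms/bit.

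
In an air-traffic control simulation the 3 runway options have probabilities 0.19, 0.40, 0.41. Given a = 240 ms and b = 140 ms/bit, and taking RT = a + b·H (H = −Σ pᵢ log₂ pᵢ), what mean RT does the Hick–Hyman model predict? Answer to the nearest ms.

Entropy contributions −pᵢ log₂ pᵢ: 0.4552, 0.5288, 0.5274; sum H = 1.5114 bits.
RT = a + bH = 240 + 140·1.5114 = 451.59 ms.

452 ms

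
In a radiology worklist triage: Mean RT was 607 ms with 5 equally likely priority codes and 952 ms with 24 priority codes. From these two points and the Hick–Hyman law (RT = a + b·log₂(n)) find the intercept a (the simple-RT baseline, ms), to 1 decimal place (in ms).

b = (RT₂ − RT₁)/(log₂ n₂ − log₂ n₁) = (952 − 607)/(4.5850 − 2.3219) = 152.450 ms/bit.
a = RT₁ − b·log₂ n₁ = 607 − 152.450 × 2.3219 = 253.022 ms.

253.0 ms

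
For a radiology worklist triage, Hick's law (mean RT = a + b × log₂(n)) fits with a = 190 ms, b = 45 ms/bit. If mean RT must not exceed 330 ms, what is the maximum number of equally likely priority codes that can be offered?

Set 190 + 45·log₂ n ≤ 330 → log₂ n ≤ (330 − 190)/45 = 3.1111.
So n ≤ 2^3.1111 = 8.640; the largest integer n is 8.

8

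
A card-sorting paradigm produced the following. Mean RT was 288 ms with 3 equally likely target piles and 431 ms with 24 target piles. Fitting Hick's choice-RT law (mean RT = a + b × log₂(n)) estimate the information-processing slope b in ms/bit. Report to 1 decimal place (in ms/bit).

Slope: b = (431 − 288) / (log₂ 24 − log₂ 3) = 143/3.0000 = 47.667 ms/bit.

47.7 ms/bit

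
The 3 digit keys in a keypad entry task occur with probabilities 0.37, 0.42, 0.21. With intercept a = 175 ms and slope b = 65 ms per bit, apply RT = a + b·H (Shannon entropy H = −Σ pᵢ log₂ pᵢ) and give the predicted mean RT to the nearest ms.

274 ms

H = 0.37·log₂(1/0.37) + 0.42·log₂(1/0.42) + 0.21·log₂(1/0.21) = 1.5292 bits.
RT = 175 + 65 × 1.5292 = 274.40 ms.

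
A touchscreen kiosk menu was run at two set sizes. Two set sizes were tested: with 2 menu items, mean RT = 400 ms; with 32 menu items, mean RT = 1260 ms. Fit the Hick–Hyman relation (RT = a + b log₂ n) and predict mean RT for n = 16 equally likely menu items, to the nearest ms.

1045 ms

Fit slope and intercept:
  b = (1260 − 400) / (log₂ 32 − log₂ 2) = 860 / (5 − 1) = 215 ms/bit
  a = 400 − 215 × 1 = 185 ms
Then RT(16) = 185 + 215 × log₂ 16 = 185 + 215 × 4 ≈ 1045.000 ms.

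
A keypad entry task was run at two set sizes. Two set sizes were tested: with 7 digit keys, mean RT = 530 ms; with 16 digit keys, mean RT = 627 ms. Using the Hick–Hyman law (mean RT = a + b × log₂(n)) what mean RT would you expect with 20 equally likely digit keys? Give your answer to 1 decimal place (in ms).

653.2 ms

RT is linear in log₂ n, so two points fix the line:
  b = (627 − 530) / (log₂ 16 − log₂ 7) = 97 / (4 − 2.8074) = 81.332 ms/bit
  a = 530 − 81.332 × 2.8074 = 301.673 ms
Then RT(20) = 301.673 + 81.332 × log₂ 20 = 301.673 + 81.332 × 4.3219 ≈ 653.183 ms.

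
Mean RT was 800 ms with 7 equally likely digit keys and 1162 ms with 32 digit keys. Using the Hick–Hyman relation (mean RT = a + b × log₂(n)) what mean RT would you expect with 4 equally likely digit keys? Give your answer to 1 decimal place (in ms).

Solve the two-equation system in a and b:
  b = (1162 − 800) / (log₂ 32 − log₂ 7) = 362 / (5 − 2.8074) = 165.097 ms/bit
  a = 800 − 165.097 × 2.8074 = 336.513 ms
Then RT(4) = 336.513 + 165.097 × log₂ 4 = 336.513 + 165.097 × 2 ≈ 666.708 ms.

666.7 ms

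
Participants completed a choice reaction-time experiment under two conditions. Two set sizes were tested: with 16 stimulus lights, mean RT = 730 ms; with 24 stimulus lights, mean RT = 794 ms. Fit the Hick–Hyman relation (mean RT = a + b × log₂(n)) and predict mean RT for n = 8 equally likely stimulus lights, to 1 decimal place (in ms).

620.6 ms

Solve the two-equation system in a and b:
  b = (794 − 730) / (log₂ 24 − log₂ 16) = 64 / (4.5850 − 4) = 109.409 ms/bit
  a = 730 − 109.409 × 4 = 292.365 ms
Then RT(8) = 292.365 + 109.409 × log₂ 8 = 292.365 + 109.409 × 3 ≈ 620.591 ms.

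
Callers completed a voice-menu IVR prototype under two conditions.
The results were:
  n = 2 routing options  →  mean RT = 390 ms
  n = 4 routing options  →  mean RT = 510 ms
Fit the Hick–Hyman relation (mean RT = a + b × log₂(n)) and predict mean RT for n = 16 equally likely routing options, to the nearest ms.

Fit slope and intercept:
  b = (510 − 390) / (log₂ 4 − log₂ 2) = 120 / (2 − 1) = 120 ms/bit
  a = 390 − 120 × 1 = 270 ms
Then RT(16) = 270 + 120 × log₂ 16 = 270 + 120 × 4 ≈ 750.000 ms.

750 ms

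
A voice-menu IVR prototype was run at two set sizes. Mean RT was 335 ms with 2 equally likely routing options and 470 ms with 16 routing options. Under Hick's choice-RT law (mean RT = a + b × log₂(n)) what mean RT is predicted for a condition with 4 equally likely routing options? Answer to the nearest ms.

RT is linear in log₂ n, so two points fix the line:
  b = (470 − 335) / (log₂ 16 − log₂ 2) = 135 / (4 − 1) = 45 ms/bit
  a = 335 − 45 × 1 = 290 ms
Then RT(4) = 290 + 45 × log₂ 4 = 290 + 45 × 2 ≈ 380.000 ms.

380 ms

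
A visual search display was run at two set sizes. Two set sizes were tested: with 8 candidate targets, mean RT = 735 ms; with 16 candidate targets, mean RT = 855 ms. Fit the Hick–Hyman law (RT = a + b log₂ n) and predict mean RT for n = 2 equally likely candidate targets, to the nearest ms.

Solve the two-equation system in a and b:
  b = (855 − 735) / (log₂ 16 − log₂ 8) = 120 / (4 − 3) = 120 ms/bit
  a = 735 − 120 × 3 = 375 ms
Then RT(2) = 375 + 120 × log₂ 2 = 375 + 120 × 1 ≈ 495.000 ms.

495 ms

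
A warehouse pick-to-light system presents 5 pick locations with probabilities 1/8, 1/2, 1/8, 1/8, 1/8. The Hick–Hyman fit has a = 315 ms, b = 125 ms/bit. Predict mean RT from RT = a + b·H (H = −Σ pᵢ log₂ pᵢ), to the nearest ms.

565 ms

H = −Σ pᵢ log₂ pᵢ = 0.125·3 + 0.5·1 + 0.125·3 + 0.125·3 + 0.125·3 = 2.000 bits.
RT = 315 + 125 × 2.000 = 565.00 ms.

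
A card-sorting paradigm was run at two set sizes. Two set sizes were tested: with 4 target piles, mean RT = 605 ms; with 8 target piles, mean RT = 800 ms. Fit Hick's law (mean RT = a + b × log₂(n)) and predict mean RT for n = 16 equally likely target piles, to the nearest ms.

With log₂ n on the abscissa the relation is linear; from the two conditions:
  b = (800 − 605) / (log₂ 8 − log₂ 4) = 195 / (3 − 2) = 195 ms/bit
  a = 605 − 195 × 2 = 215 ms
Then RT(16) = 215 + 195 × log₂ 16 = 215 + 195 × 4 ≈ 995.000 ms.

995 ms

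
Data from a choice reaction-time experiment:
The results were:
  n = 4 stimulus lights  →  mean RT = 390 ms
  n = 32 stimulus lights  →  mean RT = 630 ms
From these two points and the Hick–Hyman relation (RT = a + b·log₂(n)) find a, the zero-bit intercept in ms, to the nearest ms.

Slope: b = (630 − 390) / (log₂ 32 − log₂ 4) = 240/3.0000 = 80 ms/bit.
a = RT₁ − b·log₂ n₁ = 390 − 80 × 2 = 230.000 ms.

230 ms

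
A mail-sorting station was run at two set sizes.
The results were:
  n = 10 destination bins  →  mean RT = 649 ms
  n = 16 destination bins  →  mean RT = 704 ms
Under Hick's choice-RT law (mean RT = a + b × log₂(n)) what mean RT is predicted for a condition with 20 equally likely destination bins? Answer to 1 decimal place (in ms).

RT is linear in log₂ n, so two points fix the line:
  b = (704 − 649) / (log₂ 16 − log₂ 10) = 55 / (4 − 3.3219) = 81.112 ms/bit
  a = 649 − 81.112 × 3.3219 = 379.551 ms
Then RT(20) = 379.551 + 81.112 × log₂ 20 = 379.551 + 81.112 × 4.3219 ≈ 730.112 ms.

730.1 ms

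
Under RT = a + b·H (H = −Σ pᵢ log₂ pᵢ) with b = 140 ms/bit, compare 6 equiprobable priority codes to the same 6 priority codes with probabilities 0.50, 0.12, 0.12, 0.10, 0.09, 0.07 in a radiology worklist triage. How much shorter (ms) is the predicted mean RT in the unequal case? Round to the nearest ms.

61 ms

Equiprobable entropy H₀ = log₂ 6 = 2.5850 bits.
Skewed entropy H = −Σ pᵢ log₂ pᵢ = 2.1475 bits.
ΔRT = b·(H₀ − H) = 140 × 0.4374 = 61.24 ms.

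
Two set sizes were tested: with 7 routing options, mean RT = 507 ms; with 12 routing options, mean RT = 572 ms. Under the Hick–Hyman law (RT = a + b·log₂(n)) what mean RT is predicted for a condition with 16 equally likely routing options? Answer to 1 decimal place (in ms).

606.7 ms

With log₂ n on the abscissa the relation is linear; from the two conditions:
  b = (572 − 507) / (log₂ 12 − log₂ 7) = 65 / (3.5850 − 2.8074) = 83.590 ms/bit
  a = 507 − 83.590 × 2.8074 = 272.334 ms
Then RT(16) = 272.334 + 83.590 × log₂ 16 = 272.334 + 83.590 × 4 ≈ 606.693 ms.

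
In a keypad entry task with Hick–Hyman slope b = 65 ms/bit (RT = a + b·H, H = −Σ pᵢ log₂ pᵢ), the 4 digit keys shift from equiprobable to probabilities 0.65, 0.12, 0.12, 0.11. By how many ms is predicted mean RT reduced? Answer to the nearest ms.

The RT saving is b·ΔH. Equiprobable H₀ = log₂(4) = 2.0000 bits; with the given probabilities H = 1.4884 bits.
b·(H₀ − H) = 65 × (2.0000 − 1.4884) = 33.25 ms.

33 ms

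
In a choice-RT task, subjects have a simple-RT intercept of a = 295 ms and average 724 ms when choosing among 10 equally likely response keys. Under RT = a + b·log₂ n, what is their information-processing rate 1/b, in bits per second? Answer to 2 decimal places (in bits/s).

b = (724 − 295)/log₂ 10 = 429/3.3219 = 129.142 ms per bit = 0.12914 s/bit; the reciprocal is 7.743 bits/s.

7.74 bits/s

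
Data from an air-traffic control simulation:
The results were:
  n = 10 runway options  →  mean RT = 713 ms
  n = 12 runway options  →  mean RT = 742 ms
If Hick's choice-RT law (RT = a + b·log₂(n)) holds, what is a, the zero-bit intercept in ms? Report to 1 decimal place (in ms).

Slope: b = (742 − 713) / (log₂ 12 − log₂ 10) = 29/0.2630 = 110.252 ms/bit.
a = RT₁ − b·log₂ n₁ = 713 − 110.252 × 3.3219 = 346.752 ms.

346.8 ms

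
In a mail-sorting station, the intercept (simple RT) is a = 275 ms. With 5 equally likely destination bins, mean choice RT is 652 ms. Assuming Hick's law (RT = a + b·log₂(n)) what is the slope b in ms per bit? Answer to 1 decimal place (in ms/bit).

5 alternatives carry log₂ 5 = 2.3219 bits; the choice cost is 652 − 275 = 377 ms, so b = 377/2.3219 = 162.365 ms/bit.

162.4 ms/bit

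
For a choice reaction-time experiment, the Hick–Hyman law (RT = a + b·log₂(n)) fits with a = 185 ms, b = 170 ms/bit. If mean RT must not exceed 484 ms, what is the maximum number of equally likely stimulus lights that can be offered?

3

170·log₂ n ≤ 484 − 185 = 299, giving log₂ n ≤ 1.7588 and n ≤ 3.384. The largest whole number is 3.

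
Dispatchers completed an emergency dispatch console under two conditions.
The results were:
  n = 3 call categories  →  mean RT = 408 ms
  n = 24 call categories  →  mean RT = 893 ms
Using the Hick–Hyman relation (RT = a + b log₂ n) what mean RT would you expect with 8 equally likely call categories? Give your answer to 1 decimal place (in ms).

Fit slope and intercept:
  b = (893 − 408) / (log₂ 24 − log₂ 3) = 485 / (4.5850 − 1.5850) = 161.667 ms/bit
  a = 408 − 161.667 × 1.5850 = 151.764 ms
Then RT(8) = 151.764 + 161.667 × log₂ 8 = 151.764 + 161.667 × 3 ≈ 636.764 ms.

636.8 ms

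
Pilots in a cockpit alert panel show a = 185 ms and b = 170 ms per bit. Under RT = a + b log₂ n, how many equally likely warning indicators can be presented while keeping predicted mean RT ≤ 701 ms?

8

Information budget: (701 − 185)/170 = 3.0353 bits, so n ≤ 2^3.0353 = 8.198 → at most 8.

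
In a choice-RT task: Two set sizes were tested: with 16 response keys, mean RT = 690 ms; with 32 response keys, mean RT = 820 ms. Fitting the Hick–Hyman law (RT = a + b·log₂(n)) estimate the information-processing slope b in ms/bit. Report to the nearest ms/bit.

130 ms/bit

b = (RT₂ − RT₁)/(log₂ n₂ − log₂ n₁) = (820 − 690)/(5 − 4) = 130 ms/bit.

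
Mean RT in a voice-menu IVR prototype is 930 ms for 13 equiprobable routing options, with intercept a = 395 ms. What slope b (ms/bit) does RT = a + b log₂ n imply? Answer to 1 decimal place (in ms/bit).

144.6 ms/bit

log₂(13) = 3.7004 bits.
b = (RT − a)/log₂ n = (930 − 395) / 3.7004 = 144.577 ms/bit.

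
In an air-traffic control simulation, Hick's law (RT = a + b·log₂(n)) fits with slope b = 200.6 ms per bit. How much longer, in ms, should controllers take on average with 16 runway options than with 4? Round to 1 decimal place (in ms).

Only the slope matters, since a is common to both: ΔRT = b·log₂(n₂/n₁).
log₂(16) − log₂(4) = log₂(16/4) = log₂(4) = 2.
ΔRT = 200.6 × 2.0000 = 401.200 ms.

401.2 ms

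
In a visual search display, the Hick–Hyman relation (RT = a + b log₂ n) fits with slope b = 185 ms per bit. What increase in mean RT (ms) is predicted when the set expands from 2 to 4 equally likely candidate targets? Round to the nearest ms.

ΔRT = (a + b log₂ n₂) − (a + b log₂ n₁) = b·(log₂ n₂ − log₂ n₁).
log₂(4) − log₂(2) = log₂(4/2) = log₂(2) = 1.
ΔRT = 185 × 1.0000 = 185.000 ms.

185 ms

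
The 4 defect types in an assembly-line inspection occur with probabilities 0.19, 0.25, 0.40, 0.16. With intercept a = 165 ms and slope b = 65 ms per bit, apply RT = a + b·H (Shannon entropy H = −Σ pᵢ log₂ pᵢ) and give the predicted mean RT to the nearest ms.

289 ms

Entropy contributions −pᵢ log₂ pᵢ: 0.4552, 0.5000, 0.5288, 0.4230; sum H = 1.9070 bits.
RT = a + bH = 165 + 65·1.9070 = 288.96 ms.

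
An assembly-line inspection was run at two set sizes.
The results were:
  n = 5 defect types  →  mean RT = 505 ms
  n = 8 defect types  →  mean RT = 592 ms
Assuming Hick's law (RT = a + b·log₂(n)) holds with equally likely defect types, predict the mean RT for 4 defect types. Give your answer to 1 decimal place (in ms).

463.7 ms

Solve the two-equation system in a and b:
  b = (592 − 505) / (log₂ 8 − log₂ 5) = 87 / (3 − 2.3219) = 128.305 ms/bit
  a = 505 − 128.305 × 2.3219 = 207.085 ms
Then RT(4) = 207.085 + 128.305 × log₂ 4 = 207.085 + 128.305 × 2 ≈ 463.695 ms.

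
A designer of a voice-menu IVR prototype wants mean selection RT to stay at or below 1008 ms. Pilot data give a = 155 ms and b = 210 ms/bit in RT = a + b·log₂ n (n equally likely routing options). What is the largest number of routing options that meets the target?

Set 155 + 210·log₂ n ≤ 1008 → log₂ n ≤ (1008 − 155)/210 = 4.0619.
So n ≤ 2^4.0619 = 16.701; the largest integer n is 16.

16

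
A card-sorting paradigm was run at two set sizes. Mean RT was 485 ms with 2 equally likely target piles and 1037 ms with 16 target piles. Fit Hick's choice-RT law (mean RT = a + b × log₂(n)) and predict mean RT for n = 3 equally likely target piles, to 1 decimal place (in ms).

With log₂ n on the abscissa the relation is linear; from the two conditions:
  b = (1037 − 485) / (log₂ 16 − log₂ 2) = 552 / (4 − 1) = 184.000 ms/bit
  a = 485 − 184.000 × 1 = 301.000 ms
Then RT(3) = 301.000 + 184.000 × log₂ 3 = 301.000 + 184.000 × 1.5850 ≈ 592.633 ms.

592.6 ms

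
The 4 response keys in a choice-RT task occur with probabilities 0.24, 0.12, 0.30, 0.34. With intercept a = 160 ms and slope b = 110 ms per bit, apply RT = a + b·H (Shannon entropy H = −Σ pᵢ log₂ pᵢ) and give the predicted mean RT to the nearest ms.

Entropy contributions −pᵢ log₂ pᵢ: 0.4941, 0.3671, 0.5211, 0.5292; sum H = 1.9115 bits.
RT = a + bH = 160 + 110·1.9115 = 370.26 ms.

370 ms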